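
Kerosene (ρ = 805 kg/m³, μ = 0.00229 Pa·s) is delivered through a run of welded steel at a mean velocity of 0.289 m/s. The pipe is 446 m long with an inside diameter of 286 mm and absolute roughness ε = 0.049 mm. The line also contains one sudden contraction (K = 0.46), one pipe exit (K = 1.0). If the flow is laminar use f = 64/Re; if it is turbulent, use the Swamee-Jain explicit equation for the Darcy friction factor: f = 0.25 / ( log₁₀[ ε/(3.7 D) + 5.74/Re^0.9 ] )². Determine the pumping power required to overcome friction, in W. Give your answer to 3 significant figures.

P ≈ 24.3 W

Reynolds number Re = ρVD/μ = 805 · 0.289 · 0.286 / 0.00229 = 2.906e+04.
Re > 4000 → turbulent. Relative roughness ε/D = 4.9e-05/0.286 = 0.000171. Swamee-Jain: f = 0.25/(log₁₀[0.000171/3.7 + 5.74/2.906e+04^0.9])² = 0.25/(log₁₀[4.63e-05 + 0.000552])² = 0.25/(-3.223)² = 0.02407.
Total minor-loss coefficient ΣK = 1·0.46 + 1·1 = 1.46.
ΔP = [f·L/D + ΣK]·(ρV²/2) = [0.02407·446/0.286 + 1.46]·(805·0.289²/2) = [37.53 + 1.46]·33.62 = 1311 Pa.
Q = V·A = 0.289·0.06424 = 0.01857 m³/s.
Pumping power P = QΔP = 0.01857·1311 = 24.34 W = 24.3 W.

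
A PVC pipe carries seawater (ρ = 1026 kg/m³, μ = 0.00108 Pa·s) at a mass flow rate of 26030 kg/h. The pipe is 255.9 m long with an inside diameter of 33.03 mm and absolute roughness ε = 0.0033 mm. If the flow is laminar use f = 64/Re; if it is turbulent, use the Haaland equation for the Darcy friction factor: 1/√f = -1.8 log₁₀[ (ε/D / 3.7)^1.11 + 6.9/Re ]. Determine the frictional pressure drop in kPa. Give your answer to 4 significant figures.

ΔP ≈ 4184 kPa

ṁ = 26030 kg/h = 26030/3600 = 7.231 kg/s.
A = πD²/4 = π(0.03303)²/4 = 0.0008569 m²; mean velocity V = ṁ/(ρA) = 7.231/(1026 · 0.0008569) = 8.225 m/s.
Reynolds number Re = ρVD/μ = 1026 · 8.225 · 0.03303 / 0.00108 = 2.581e+05.
Re > 4000 → turbulent. Relative roughness ε/D = 3.3e-06/0.03303 = 9.99e-05. Haaland: 1/√f = -1.8 log₁₀[(9.99e-05/3.7)^1.11 + 6.9/2.581e+05] = -1.8 log₁₀[8.49e-06 + 2.67e-05] = 8.016, so f = 0.01556.
Darcy-Weisbach: ΔP = f(L/D)(ρV²/2) = 0.01556·(255.9/0.03303)·(1026·8.225²/2) = 0.01556·7748·3.47e+04 = 4.184e+06 Pa.
ΔP = 4.184e+06 Pa = 4184 kPa.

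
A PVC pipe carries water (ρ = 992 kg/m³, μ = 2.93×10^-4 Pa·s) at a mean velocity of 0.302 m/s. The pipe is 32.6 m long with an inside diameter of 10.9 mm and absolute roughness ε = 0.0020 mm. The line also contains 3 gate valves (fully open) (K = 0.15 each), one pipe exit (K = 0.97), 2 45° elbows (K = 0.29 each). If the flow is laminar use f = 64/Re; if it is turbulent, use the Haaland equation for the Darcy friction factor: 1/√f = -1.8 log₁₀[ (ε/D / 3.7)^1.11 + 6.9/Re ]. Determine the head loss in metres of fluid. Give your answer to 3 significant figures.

Reynolds number Re = ρVD/μ = 992 · 0.302 · 0.0109 / 0.000293 = 1.114e+04.
Re > 4000 → turbulent. Relative roughness ε/D = 2e-06/0.0109 = 0.000183. Haaland: 1/√f = -1.8 log₁₀[(0.000183/3.7)^1.11 + 6.9/1.114e+04] = -1.8 log₁₀[1.67e-05 + 0.000619] = 5.754, so f = 0.0302.
Total minor-loss coefficient ΣK = 3·0.15 + 1·0.97 + 2·0.29 = 2.
ΔP = [f·L/D + ΣK]·(ρV²/2) = [0.0302·32.6/0.0109 + 2]·(992·0.302²/2) = [90.33 + 2]·45.24 = 4177 Pa.
Head loss h_f = ΔP/(ρg) = 4177/(992·9.81) = 0.429 m.

h_f ≈ 0.429 m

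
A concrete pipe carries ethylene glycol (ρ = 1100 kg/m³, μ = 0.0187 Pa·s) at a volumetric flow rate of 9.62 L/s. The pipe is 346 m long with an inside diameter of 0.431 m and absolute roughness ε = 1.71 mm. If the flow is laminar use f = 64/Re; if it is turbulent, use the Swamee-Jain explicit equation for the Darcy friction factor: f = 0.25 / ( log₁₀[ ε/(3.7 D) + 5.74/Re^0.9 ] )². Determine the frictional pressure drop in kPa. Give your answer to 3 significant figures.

Q = 9.62 L/s = 9.62/1000 = 0.00962 m³/s.
Cross-sectional area A = πD²/4 = π(0.431)²/4 = 0.1459 m²; mean velocity V = Q/A = 0.00962/0.1459 = 0.06594 m/s.
Reynolds number Re = ρVD/μ = 1100 · 0.06594 · 0.431 / 0.0187 = 1672.
Re < 2300 → laminar flow, so f = 64/Re = 64/1672 = 0.03828 (the turbulent correlation is not needed).
Darcy-Weisbach: ΔP = f(L/D)(ρV²/2) = 0.03828·(346/0.431)·(1100·0.06594²/2) = 0.03828·802.8·2.391 = 73.49 Pa.
ΔP = 73.49 Pa = 0.0735 kPa.

ΔP ≈ 0.0735 kPa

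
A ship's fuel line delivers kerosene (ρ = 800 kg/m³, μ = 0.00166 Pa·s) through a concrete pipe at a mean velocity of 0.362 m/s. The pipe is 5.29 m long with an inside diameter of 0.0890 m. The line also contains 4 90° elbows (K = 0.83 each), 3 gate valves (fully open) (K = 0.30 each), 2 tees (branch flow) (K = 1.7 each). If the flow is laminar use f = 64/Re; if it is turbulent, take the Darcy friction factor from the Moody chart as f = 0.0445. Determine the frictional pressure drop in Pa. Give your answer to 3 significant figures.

ΔP ≈ 538 Pa

Reynolds number Re = ρVD/μ = 800 · 0.362 · 0.089 / 0.00166 = 1.553e+04.
Re > 4000 → turbulent; use the Moody-chart value f = 0.0445.
Total minor-loss coefficient ΣK = 4·0.83 + 3·0.3 + 2·1.7 = 7.62.
ΔP = [f·L/D + ΣK]·(ρV²/2) = [0.0445·5.29/0.089 + 7.62]·(800·0.362²/2) = [2.645 + 7.62]·52.42 = 538.1 Pa.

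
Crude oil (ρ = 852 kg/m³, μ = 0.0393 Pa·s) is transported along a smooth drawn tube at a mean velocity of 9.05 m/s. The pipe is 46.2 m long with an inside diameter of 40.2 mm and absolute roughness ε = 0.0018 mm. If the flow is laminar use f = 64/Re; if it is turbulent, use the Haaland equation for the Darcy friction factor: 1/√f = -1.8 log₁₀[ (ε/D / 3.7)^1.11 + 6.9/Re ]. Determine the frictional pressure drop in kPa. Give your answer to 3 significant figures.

Reynolds number Re = ρVD/μ = 852 · 9.05 · 0.0402 / 0.0393 = 7887.
Re > 4000 → turbulent. Relative roughness ε/D = 1.8e-06/0.0402 = 4.48e-05. Haaland: 1/√f = -1.8 log₁₀[(4.48e-05/3.7)^1.11 + 6.9/7887] = -1.8 log₁₀[3.48e-06 + 0.000875] = 5.501, so f = 0.03304.
Darcy-Weisbach: ΔP = f(L/D)(ρV²/2) = 0.03304·(46.2/0.0402)·(852·9.05²/2) = 0.03304·1149·3.489e+04 = 1.325e+06 Pa.
ΔP = 1.325e+06 Pa = 1320 kPa.

ΔP ≈ 1320 kPa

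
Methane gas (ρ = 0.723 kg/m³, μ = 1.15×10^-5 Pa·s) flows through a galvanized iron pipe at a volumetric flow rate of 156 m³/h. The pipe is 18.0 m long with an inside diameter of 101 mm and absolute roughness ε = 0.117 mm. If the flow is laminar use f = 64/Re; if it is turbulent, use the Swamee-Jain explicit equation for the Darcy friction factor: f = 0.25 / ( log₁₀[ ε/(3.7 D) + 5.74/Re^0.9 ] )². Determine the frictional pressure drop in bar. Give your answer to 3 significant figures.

Q = 156 m³/h = 156/3600 = 0.04333 m³/s.
Cross-sectional area A = πD²/4 = π(0.101)²/4 = 0.008012 m²; mean velocity V = Q/A = 0.04333/0.008012 = 5.409 m/s.
Reynolds number Re = ρVD/μ = 0.723 · 5.409 · 0.101 / 1.15e-05 = 3.434e+04.
Re > 4000 → turbulent. Relative roughness ε/D = 0.000117/0.101 = 0.00116. Swamee-Jain: f = 0.25/(log₁₀[0.00116/3.7 + 5.74/3.434e+04^0.9])² = 0.25/(log₁₀[0.000313 + 0.000475])² = 0.25/(-3.103)² = 0.02596.
Darcy-Weisbach: ΔP = f(L/D)(ρV²/2) = 0.02596·(18/0.101)·(0.723·5.409²/2) = 0.02596·178.2·10.58 = 48.92 Pa.
ΔP = 48.92 Pa = 4.89×10^-4 bar.

ΔP ≈ 4.89×10^-4 bar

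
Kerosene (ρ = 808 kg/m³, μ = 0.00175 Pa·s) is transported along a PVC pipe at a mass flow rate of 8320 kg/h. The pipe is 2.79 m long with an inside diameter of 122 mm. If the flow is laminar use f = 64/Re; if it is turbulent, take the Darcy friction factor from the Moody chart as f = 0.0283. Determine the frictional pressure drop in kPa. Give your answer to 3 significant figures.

ΔP ≈ 0.0157 kPa

ṁ = 8320 kg/h = 8320/3600 = 2.311 kg/s.
A = πD²/4 = π(0.122)²/4 = 0.01169 m²; mean velocity V = ṁ/(ρA) = 2.311/(808 · 0.01169) = 0.2447 m/s.
Reynolds number Re = ρVD/μ = 808 · 0.2447 · 0.122 / 0.00175 = 1.378e+04.
Re > 4000 → turbulent; use the Moody-chart value f = 0.0283.
Darcy-Weisbach: ΔP = f(L/D)(ρV²/2) = 0.0283·(2.79/0.122)·(808·0.2447²/2) = 0.0283·22.87·24.19 = 15.65 Pa.
ΔP = 15.65 Pa = 0.0157 kPa.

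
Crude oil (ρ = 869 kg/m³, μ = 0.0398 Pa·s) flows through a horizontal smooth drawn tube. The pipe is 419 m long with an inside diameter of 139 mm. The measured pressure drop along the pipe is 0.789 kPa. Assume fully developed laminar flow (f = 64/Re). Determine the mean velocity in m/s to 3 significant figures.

For laminar flow, f = 64/Re with Re = ρVD/μ, so Darcy-Weisbach reduces to ΔP = 32μLV/D². Solving for V: V = ΔP·D²/(32μL) = 789·(0.139)²/(32·0.0398·419) = 0.02857 m/s.
Check: Re = ρVD/μ = 869·0.02857·0.139/0.0398 = 86.7 < 2300, so the laminar assumption holds.

V ≈ 0.0286 m/s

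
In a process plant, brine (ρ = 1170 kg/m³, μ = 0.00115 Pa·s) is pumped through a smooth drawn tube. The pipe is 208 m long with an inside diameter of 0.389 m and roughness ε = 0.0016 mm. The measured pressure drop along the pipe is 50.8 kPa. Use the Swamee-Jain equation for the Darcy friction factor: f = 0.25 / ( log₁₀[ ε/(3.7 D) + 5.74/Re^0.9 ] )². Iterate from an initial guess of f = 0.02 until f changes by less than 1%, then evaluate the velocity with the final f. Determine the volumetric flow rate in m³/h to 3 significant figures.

Rearranging Darcy-Weisbach: V = √(2·ΔP·D/(f·L·ρ)). With ε/D = 1.6e-06/0.389 = 4.11e-06, iterate starting from f = 0.02:
  f = 0.02 → V = √(2·5.08e+04·0.389/(0.02·208·1170)) = 2.85 m/s; Re = ρVD/μ = 1.128e+06; f → 0.01149
  f = 0.01149 → V = 3.76 m/s; Re = 1.488e+06; f → 0.011
  f = 0.011 → V = 3.842 m/s; Re = 1.521e+06; f → 0.01096
Converged (Δf/f < 1%). With the final f = 0.01096: V = √(2·5.08e+04·0.389/(0.01096·208·1170)) = 3.849 m/s.
Q = V·A = 3.849·(π/4·0.389²) = 0.4574 m³/s = 1650 m³/h.

Q ≈ 1650 m³/h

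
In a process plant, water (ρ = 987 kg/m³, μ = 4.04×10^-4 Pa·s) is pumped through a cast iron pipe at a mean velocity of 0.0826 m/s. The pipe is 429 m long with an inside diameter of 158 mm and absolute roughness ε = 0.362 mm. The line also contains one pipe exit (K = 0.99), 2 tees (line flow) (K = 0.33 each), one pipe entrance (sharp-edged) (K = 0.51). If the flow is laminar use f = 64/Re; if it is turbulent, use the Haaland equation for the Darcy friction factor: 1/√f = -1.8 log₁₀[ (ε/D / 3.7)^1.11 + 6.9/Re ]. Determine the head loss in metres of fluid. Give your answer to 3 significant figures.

h_f ≈ 0.0274 m

Reynolds number Re = ρVD/μ = 987 · 0.0826 · 0.158 / 0.000404 = 3.188e+04.
Re > 4000 → turbulent. Relative roughness ε/D = 0.000362/0.158 = 0.00229. Haaland: 1/√f = -1.8 log₁₀[(0.00229/3.7)^1.11 + 6.9/3.188e+04] = -1.8 log₁₀[0.000275 + 0.000216] = 5.956, so f = 0.02819.
Total minor-loss coefficient ΣK = 1·0.99 + 2·0.33 + 1·0.51 = 2.16.
ΔP = [f·L/D + ΣK]·(ρV²/2) = [0.02819·429/0.158 + 2.16]·(987·0.0826²/2) = [76.55 + 2.16]·3.367 = 265 Pa.
Head loss h_f = ΔP/(ρg) = 265/(987·9.81) = 0.0274 m.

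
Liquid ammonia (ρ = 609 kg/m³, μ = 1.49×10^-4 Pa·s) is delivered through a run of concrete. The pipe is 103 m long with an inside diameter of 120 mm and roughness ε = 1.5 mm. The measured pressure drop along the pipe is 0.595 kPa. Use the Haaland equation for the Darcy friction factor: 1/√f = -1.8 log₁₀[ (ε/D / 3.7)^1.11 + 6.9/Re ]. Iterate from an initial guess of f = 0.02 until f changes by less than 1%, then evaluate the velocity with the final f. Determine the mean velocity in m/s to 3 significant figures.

V ≈ 0.234 m/s

Rearranging Darcy-Weisbach: V = √(2·ΔP·D/(f·L·ρ)). With ε/D = 0.0015/0.12 = 0.0125, iterate starting from f = 0.02:
  f = 0.02 → V = √(2·595·0.12/(0.02·103·609)) = 0.3374 m/s; Re = ρVD/μ = 1.655e+05; f → 0.04131
  f = 0.04131 → V = 0.2347 m/s; Re = 1.151e+05; f → 0.04144
Converged (Δf/f < 1%). With the final f = 0.04144: V = √(2·595·0.12/(0.04144·103·609)) = 0.2344 m/s.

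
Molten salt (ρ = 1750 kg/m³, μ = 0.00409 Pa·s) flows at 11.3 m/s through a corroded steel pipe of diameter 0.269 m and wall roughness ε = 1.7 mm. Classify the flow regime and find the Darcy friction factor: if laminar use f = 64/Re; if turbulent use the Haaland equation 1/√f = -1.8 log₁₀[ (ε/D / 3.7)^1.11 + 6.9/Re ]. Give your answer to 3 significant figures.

f ≈ 0.0328

Re = ρVD/μ = 1750·11.3·0.269/0.00409 = 1.301e+06.
Re > 4000 → turbulent. ε/D = 0.0017/0.269 = 0.00632; Haaland: 1/√f = -1.8 log₁₀[0.000847 + 5.31e-06] = 5.525, so f = 0.03276.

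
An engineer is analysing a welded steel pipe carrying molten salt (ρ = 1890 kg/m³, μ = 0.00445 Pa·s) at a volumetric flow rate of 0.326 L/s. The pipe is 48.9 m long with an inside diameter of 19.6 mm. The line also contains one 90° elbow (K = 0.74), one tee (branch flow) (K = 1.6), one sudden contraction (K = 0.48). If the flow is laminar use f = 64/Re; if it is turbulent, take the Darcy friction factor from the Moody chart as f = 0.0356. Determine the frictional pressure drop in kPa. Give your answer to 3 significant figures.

ΔP ≈ 101 kPa

Q = 0.326 L/s = 0.326/1000 = 0.000326 m³/s.
Cross-sectional area A = πD²/4 = π(0.0196)²/4 = 0.0003017 m²; mean velocity V = Q/A = 0.000326/0.0003017 = 1.08 m/s.
Reynolds number Re = ρVD/μ = 1890 · 1.08 · 0.0196 / 0.00445 = 8994.
Re > 4000 → turbulent; use the Moody-chart value f = 0.0356.
Total minor-loss coefficient ΣK = 1·0.74 + 1·1.6 + 1·0.48 = 2.82.
ΔP = [f·L/D + ΣK]·(ρV²/2) = [0.0356·48.9/0.0196 + 2.82]·(1890·1.08²/2) = [88.82 + 2.82]·1103 = 1.011e+05 Pa.
ΔP = 1.011e+05 Pa = 101 kPa.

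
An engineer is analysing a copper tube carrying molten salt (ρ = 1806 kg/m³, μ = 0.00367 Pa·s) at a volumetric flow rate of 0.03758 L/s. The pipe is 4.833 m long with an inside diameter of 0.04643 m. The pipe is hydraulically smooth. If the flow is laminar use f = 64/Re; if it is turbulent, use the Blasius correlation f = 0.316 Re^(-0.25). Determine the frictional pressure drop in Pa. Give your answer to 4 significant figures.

ΔP ≈ 5.844 Pa

Q = 0.03758 L/s = 0.03758/1000 = 3.758e-05 m³/s.
Cross-sectional area A = πD²/4 = π(0.04643)²/4 = 0.001693 m²; mean velocity V = Q/A = 3.758e-05/0.001693 = 0.0222 m/s.
Reynolds number Re = ρVD/μ = 1806 · 0.0222 · 0.04643 / 0.00367 = 507.1.
Re < 2300 → laminar flow, so f = 64/Re = 64/507.1 = 0.1262 (the turbulent correlation is not needed).
Darcy-Weisbach: ΔP = f(L/D)(ρV²/2) = 0.1262·(4.833/0.04643)·(1806·0.0222²/2) = 0.1262·104.1·0.4449 = 5.844 Pa.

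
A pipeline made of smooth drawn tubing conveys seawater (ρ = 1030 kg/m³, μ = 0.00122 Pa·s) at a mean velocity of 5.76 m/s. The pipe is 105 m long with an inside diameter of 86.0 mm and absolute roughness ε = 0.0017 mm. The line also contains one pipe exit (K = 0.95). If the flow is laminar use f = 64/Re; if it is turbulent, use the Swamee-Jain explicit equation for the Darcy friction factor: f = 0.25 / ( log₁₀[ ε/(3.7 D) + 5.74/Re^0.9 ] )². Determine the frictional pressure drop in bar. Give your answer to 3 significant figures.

Reynolds number Re = ρVD/μ = 1030 · 5.76 · 0.086 / 0.00122 = 4.182e+05.
Re > 4000 → turbulent. Relative roughness ε/D = 1.7e-06/0.086 = 1.98e-05. Swamee-Jain: f = 0.25/(log₁₀[1.98e-05/3.7 + 5.74/4.182e+05^0.9])² = 0.25/(log₁₀[5.34e-06 + 5.01e-05])² = 0.25/(-4.256)² = 0.0138.
Total minor-loss coefficient ΣK = 1·0.95 = 0.95.
ΔP = [f·L/D + ΣK]·(ρV²/2) = [0.0138·105/0.086 + 0.95]·(1030·5.76²/2) = [16.85 + 0.95]·1.709e+04 = 3.041e+05 Pa.
ΔP = 3.041e+05 Pa = 3.04 bar.

ΔP ≈ 3.04 bar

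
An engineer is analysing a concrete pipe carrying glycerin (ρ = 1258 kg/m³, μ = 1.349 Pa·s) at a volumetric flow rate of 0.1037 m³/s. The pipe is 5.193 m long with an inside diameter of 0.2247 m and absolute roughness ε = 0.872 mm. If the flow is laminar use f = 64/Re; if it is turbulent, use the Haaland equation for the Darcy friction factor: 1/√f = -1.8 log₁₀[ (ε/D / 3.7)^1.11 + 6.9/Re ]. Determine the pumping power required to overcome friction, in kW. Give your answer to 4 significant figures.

P ≈ 1.204 kW

Cross-sectional area A = πD²/4 = π(0.2247)²/4 = 0.03965 m²; mean velocity V = Q/A = 0.1037/0.03965 = 2.615 m/s.
Reynolds number Re = ρVD/μ = 1258 · 2.615 · 0.2247 / 1.35 = 548.
Re < 2300 → laminar flow, so f = 64/Re = 64/548 = 0.1168 (the turbulent correlation is not needed).
Darcy-Weisbach: ΔP = f(L/D)(ρV²/2) = 0.1168·(5.193/0.2247)·(1258·2.615²/2) = 0.1168·23.11·4301 = 1.161e+04 Pa.
Pumping power P = QΔP = 0.1037·1.161e+04 = 1204.0 W = 1.204 kW.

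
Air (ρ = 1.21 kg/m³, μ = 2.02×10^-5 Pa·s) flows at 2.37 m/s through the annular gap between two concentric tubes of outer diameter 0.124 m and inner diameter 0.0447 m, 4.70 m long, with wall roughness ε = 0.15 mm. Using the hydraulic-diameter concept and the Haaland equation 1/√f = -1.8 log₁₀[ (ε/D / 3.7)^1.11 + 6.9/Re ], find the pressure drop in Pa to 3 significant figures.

ΔP ≈ 6.56 Pa

Hydraulic diameter D_h = 4A/P = D_o - D_i = 0.124 - 0.0447 = 0.0793 m.
Re = ρVD_h/μ = 1.21·2.37·0.0793/2.02e-05 = 1.126e+04.
ε/D_h = 0.00015/0.0793 = 0.00189; Haaland gives 1/√f = -1.8 log₁₀[0.000222+0.000613] = 5.541, so f = 0.03257.
ΔP = f(L/D_h)(ρV²/2) = 0.03257·4.7/0.0793·3.398 = 6.56 Pa.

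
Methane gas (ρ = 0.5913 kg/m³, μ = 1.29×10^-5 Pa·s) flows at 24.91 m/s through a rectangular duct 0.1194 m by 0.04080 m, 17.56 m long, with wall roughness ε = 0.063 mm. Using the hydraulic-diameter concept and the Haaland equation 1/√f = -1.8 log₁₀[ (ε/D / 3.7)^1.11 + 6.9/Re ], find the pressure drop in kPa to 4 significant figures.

ΔP ≈ 1.213 kPa

Hydraulic diameter D_h = 4A/P = 4·(0.1194·0.0408)/(2·(0.1194+0.0408)) = 0.01949/0.3204 = 0.06082 m.
Re = ρVD_h/μ = 0.5913·24.91·0.06082/1.29e-05 = 6.944e+04.
ε/D_h = 6.3e-05/0.06082 = 0.00104; Haaland gives 1/√f = -1.8 log₁₀[0.000114+9.94e-05] = 6.608, so f = 0.0229.
ΔP = f(L/D_h)(ρV²/2) = 0.0229·17.56/0.06082·183.5 = 1213 Pa.
ΔP = 1.213 kPa.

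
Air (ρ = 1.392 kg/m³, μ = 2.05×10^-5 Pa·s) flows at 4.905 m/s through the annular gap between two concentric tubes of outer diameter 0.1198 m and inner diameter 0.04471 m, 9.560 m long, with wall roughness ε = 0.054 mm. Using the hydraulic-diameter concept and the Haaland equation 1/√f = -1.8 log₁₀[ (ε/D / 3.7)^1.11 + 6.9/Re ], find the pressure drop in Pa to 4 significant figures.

ΔP ≈ 55.16 Pa

Hydraulic diameter D_h = 4A/P = D_o - D_i = 0.1198 - 0.04471 = 0.07509 m.
Re = ρVD_h/μ = 1.392·4.905·0.07509/2.05e-05 = 2.501e+04.
ε/D_h = 5.4e-05/0.07509 = 0.000719; Haaland gives 1/√f = -1.8 log₁₀[7.59e-05+0.000276] = 6.217, so f = 0.02588.
ΔP = f(L/D_h)(ρV²/2) = 0.02588·9.56/0.07509·16.75 = 55.16 Pa.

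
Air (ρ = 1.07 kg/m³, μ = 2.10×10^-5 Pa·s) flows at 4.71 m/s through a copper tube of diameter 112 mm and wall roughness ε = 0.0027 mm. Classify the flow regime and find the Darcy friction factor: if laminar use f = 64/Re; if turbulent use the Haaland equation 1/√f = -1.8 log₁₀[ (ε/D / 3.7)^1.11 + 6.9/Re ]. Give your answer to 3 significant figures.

f ≈ 0.0240

Re = ρVD/μ = 1.07·4.71·0.112/2.1e-05 = 2.688e+04.
Re > 4000 → turbulent. ε/D = 2.7e-06/0.112 = 2.41e-05; Haaland: 1/√f = -1.8 log₁₀[1.75e-06 + 0.000257] = 6.458, so f = 0.02398.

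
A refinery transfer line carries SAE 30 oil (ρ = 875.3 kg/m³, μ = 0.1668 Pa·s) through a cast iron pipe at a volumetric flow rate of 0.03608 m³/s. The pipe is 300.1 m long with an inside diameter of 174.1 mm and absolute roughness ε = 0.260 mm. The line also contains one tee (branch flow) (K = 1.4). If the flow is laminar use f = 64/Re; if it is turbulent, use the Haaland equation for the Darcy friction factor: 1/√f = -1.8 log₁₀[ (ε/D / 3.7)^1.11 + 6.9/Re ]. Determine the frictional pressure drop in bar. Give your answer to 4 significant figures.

ΔP ≈ 0.8150 bar

Cross-sectional area A = πD²/4 = π(0.1741)²/4 = 0.02381 m²; mean velocity V = Q/A = 0.03608/0.02381 = 1.516 m/s.
Reynolds number Re = ρVD/μ = 875.3 · 1.516 · 0.1741 / 0.167 = 1385.
Re < 2300 → laminar flow, so f = 64/Re = 64/1385 = 0.04622 (the turbulent correlation is not needed).
Total minor-loss coefficient ΣK = 1·1.4 = 1.4.
ΔP = [f·L/D + ΣK]·(ρV²/2) = [0.04622·300.1/0.1741 + 1.4]·(875.3·1.516²/2) = [79.67 + 1.4]·1005 = 8.15e+04 Pa.
ΔP = 8.15e+04 Pa = 0.8150 bar.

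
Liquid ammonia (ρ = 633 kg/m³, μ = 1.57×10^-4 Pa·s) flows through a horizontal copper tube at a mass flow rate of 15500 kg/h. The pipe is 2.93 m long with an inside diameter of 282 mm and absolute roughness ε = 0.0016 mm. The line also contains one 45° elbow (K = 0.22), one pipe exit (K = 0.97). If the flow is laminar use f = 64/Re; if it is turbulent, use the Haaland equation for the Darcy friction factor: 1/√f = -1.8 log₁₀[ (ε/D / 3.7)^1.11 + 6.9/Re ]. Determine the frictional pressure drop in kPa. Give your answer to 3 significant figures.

ΔP ≈ 0.00513 kPa

ṁ = 15500 kg/h = 15500/3600 = 4.306 kg/s.
A = πD²/4 = π(0.282)²/4 = 0.06246 m²; mean velocity V = ṁ/(ρA) = 4.306/(633 · 0.06246) = 0.1089 m/s.
Reynolds number Re = ρVD/μ = 633 · 0.1089 · 0.282 / 0.000157 = 1.238e+05.
Re > 4000 → turbulent. Relative roughness ε/D = 1.6e-06/0.282 = 5.67e-06. Haaland: 1/√f = -1.8 log₁₀[(5.67e-06/3.7)^1.11 + 6.9/1.238e+05] = -1.8 log₁₀[3.52e-07 + 5.57e-05] = 7.652, so f = 0.01708.
Total minor-loss coefficient ΣK = 1·0.22 + 1·0.97 = 1.19.
ΔP = [f·L/D + ΣK]·(ρV²/2) = [0.01708·2.93/0.282 + 1.19]·(633·0.1089²/2) = [0.1774 + 1.19]·3.754 = 5.133 Pa.
ΔP = 5.133 Pa = 0.00513 kPa.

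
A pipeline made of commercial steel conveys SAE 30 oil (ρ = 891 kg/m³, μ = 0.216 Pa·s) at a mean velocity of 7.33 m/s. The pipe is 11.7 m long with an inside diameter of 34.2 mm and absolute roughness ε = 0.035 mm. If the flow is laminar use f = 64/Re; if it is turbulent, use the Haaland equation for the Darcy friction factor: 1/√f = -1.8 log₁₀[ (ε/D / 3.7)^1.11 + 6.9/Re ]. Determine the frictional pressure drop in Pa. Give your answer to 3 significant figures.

ΔP ≈ 507000 Pa

Reynolds number Re = ρVD/μ = 891 · 7.33 · 0.0342 / 0.216 = 1034.
Re < 2300 → laminar flow, so f = 64/Re = 64/1034 = 0.06189 (the turbulent correlation is not needed).
Darcy-Weisbach: ΔP = f(L/D)(ρV²/2) = 0.06189·(11.7/0.0342)·(891·7.33²/2) = 0.06189·342.1·2.394e+04 = 5.068e+05 Pa.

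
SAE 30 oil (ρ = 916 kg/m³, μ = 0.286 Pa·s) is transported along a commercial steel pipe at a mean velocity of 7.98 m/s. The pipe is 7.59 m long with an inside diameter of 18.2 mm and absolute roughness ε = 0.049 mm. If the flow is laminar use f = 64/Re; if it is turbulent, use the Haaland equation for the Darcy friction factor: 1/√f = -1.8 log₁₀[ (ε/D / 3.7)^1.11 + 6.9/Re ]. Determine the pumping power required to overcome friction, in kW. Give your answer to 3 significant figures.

P ≈ 3.47 kW

Reynolds number Re = ρVD/μ = 916 · 7.98 · 0.0182 / 0.286 = 465.2.
Re < 2300 → laminar flow, so f = 64/Re = 64/465.2 = 0.1376 (the turbulent correlation is not needed).
Darcy-Weisbach: ΔP = f(L/D)(ρV²/2) = 0.1376·(7.59/0.0182)·(916·7.98²/2) = 0.1376·417·2.917e+04 = 1.673e+06 Pa.
Q = V·A = 7.98·0.0002602 = 0.002076 m³/s.
Pumping power P = QΔP = 0.002076·1.673e+06 = 3474 W = 3.47 kW.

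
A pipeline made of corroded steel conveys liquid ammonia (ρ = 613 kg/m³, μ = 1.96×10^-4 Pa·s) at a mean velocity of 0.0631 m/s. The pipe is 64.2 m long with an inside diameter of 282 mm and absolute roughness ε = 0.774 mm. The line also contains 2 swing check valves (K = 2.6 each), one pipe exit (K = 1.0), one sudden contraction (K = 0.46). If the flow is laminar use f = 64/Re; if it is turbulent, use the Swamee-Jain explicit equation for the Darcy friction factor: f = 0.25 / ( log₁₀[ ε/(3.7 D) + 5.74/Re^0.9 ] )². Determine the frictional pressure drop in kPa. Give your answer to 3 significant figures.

ΔP ≈ 0.0160 kPa

Reynolds number Re = ρVD/μ = 613 · 0.0631 · 0.282 / 0.000196 = 5.565e+04.
Re > 4000 → turbulent. Relative roughness ε/D = 0.000774/0.282 = 0.00274. Swamee-Jain: f = 0.25/(log₁₀[0.00274/3.7 + 5.74/5.565e+04^0.9])² = 0.25/(log₁₀[0.000742 + 0.000308])² = 0.25/(-2.979)² = 0.02817.
Total minor-loss coefficient ΣK = 2·2.6 + 1·1 + 1·0.46 = 6.66.
ΔP = [f·L/D + ΣK]·(ρV²/2) = [0.02817·64.2/0.282 + 6.66]·(613·0.0631²/2) = [6.413 + 6.66]·1.22 = 15.95 Pa.
ΔP = 15.95 Pa = 0.0160 kPa.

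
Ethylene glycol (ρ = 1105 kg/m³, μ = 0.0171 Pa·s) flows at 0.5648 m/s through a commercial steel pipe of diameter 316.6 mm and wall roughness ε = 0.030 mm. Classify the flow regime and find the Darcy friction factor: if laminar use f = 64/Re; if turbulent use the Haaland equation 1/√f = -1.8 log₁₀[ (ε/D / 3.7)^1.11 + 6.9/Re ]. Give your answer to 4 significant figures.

Re = ρVD/μ = 1105·0.5648·0.3166/0.0171 = 1.156e+04.
Re > 4000 → turbulent. ε/D = 3e-05/0.3166 = 9.48e-05; Haaland: 1/√f = -1.8 log₁₀[8e-06 + 0.000597] = 5.793, so f = 0.0298.

f ≈ 0.02980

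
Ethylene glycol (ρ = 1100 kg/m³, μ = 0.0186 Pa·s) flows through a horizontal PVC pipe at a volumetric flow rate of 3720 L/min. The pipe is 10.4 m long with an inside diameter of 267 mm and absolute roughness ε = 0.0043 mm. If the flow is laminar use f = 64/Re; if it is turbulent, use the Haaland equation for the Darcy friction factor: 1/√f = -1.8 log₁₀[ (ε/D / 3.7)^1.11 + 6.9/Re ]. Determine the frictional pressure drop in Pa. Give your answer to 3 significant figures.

Q = 3720 L/min = 3720/60000 = 0.062 m³/s.
Cross-sectional area A = πD²/4 = π(0.267)²/4 = 0.05599 m²; mean velocity V = Q/A = 0.062/0.05599 = 1.107 m/s.
Reynolds number Re = ρVD/μ = 1100 · 1.107 · 0.267 / 0.0186 = 1.749e+04.
Re > 4000 → turbulent. Relative roughness ε/D = 4.3e-06/0.267 = 1.61e-05. Haaland: 1/√f = -1.8 log₁₀[(1.61e-05/3.7)^1.11 + 6.9/1.749e+04] = -1.8 log₁₀[1.12e-06 + 0.000395] = 6.125, so f = 0.02666.
Darcy-Weisbach: ΔP = f(L/D)(ρV²/2) = 0.02666·(10.4/0.267)·(1100·1.107²/2) = 0.02666·38.95·674.4 = 700.3 Pa.

ΔP ≈ 700 Pa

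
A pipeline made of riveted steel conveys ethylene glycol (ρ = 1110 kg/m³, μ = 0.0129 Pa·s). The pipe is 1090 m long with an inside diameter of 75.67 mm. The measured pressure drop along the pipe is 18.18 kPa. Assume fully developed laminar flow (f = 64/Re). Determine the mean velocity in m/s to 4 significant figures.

For laminar flow, f = 64/Re with Re = ρVD/μ, so Darcy-Weisbach reduces to ΔP = 32μLV/D². Solving for V: V = ΔP·D²/(32μL) = 1.818e+04·(0.07567)²/(32·0.0129·1090) = 0.2314 m/s.
Check: Re = ρVD/μ = 1110·0.2314·0.07567/0.0129 = 1506 < 2300, so the laminar assumption holds.

V ≈ 0.2314 m/s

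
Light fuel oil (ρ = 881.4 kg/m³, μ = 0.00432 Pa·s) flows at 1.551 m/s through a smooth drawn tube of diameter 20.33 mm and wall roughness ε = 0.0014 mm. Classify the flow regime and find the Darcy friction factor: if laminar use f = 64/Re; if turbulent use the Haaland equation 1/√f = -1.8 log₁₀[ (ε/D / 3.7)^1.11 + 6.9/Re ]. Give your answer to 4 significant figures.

Re = ρVD/μ = 881.4·1.551·0.02033/0.00432 = 6433.
Re > 4000 → turbulent. ε/D = 1.4e-06/0.02033 = 6.89e-05; Haaland: 1/√f = -1.8 log₁₀[5.62e-06 + 0.00107] = 5.341, so f = 0.03505.

f ≈ 0.03505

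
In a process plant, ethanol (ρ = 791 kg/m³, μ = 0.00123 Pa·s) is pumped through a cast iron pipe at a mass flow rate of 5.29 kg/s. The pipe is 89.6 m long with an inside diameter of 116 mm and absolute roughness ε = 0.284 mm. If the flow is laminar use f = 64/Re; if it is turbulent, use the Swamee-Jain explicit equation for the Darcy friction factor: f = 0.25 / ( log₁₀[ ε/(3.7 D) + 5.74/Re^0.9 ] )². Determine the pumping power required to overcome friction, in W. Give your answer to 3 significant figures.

P ≈ 22.8 W

A = πD²/4 = π(0.116)²/4 = 0.01057 m²; mean velocity V = ṁ/(ρA) = 5.29/(791 · 0.01057) = 0.6328 m/s.
Reynolds number Re = ρVD/μ = 791 · 0.6328 · 0.116 / 0.00123 = 4.721e+04.
Re > 4000 → turbulent. Relative roughness ε/D = 0.000284/0.116 = 0.00245. Swamee-Jain: f = 0.25/(log₁₀[0.00245/3.7 + 5.74/4.721e+04^0.9])² = 0.25/(log₁₀[0.000662 + 0.000357])² = 0.25/(-2.992)² = 0.02793.
Darcy-Weisbach: ΔP = f(L/D)(ρV²/2) = 0.02793·(89.6/0.116)·(791·0.6328²/2) = 0.02793·772.4·158.4 = 3416 Pa.
Q = ṁ/ρ = 5.29/791 = 0.006688 m³/s.
Pumping power P = QΔP = 0.006688·3416 = 22.85 W = 22.8 W.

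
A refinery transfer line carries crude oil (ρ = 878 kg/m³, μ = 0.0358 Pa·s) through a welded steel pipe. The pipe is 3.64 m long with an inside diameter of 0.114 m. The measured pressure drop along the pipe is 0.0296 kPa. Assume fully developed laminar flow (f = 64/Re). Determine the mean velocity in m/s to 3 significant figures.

For laminar flow, f = 64/Re with Re = ρVD/μ, so Darcy-Weisbach reduces to ΔP = 32μLV/D². Solving for V: V = ΔP·D²/(32μL) = 29.6·(0.114)²/(32·0.0358·3.64) = 0.09225 m/s.
Check: Re = ρVD/μ = 878·0.09225·0.114/0.0358 = 257.9 < 2300, so the laminar assumption holds.

V ≈ 0.0923 m/s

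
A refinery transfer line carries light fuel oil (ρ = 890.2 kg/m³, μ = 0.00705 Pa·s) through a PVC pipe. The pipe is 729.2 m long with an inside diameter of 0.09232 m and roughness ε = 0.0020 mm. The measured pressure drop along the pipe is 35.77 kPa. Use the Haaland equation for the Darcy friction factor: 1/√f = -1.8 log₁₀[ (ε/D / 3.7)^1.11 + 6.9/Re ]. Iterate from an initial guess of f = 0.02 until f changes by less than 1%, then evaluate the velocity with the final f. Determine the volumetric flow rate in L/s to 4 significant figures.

Rearranging Darcy-Weisbach: V = √(2·ΔP·D/(f·L·ρ)). With ε/D = 2e-06/0.09232 = 2.17e-05, iterate starting from f = 0.02:
  f = 0.02 → V = √(2·3.577e+04·0.09232/(0.02·729.2·890.2)) = 0.7132 m/s; Re = ρVD/μ = 8314; f → 0.03253
  f = 0.03253 → V = 0.5592 m/s; Re = 6519; f → 0.03488
  f = 0.03488 → V = 0.5401 m/s; Re = 6296; f → 0.03524
  f = 0.03524 → V = 0.5374 m/s; Re = 6264; f → 0.03529
Converged (Δf/f < 1%). With the final f = 0.03529: V = √(2·3.577e+04·0.09232/(0.03529·729.2·890.2)) = 0.537 m/s.
Q = V·A = 0.537·(π/4·0.09232²) = 0.003594 m³/s = 3.594 L/s.

Q ≈ 3.594 L/s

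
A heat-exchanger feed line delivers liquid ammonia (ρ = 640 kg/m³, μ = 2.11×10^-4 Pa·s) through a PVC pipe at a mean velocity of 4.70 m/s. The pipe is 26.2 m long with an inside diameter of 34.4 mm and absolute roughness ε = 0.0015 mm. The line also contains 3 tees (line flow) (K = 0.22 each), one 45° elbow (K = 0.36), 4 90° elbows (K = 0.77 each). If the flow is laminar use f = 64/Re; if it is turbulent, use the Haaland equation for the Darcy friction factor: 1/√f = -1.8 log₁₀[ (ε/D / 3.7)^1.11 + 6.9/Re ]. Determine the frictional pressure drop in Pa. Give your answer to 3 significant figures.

ΔP ≈ 102000 Pa

Reynolds number Re = ρVD/μ = 640 · 4.7 · 0.0344 / 0.000211 = 4.904e+05.
Re > 4000 → turbulent. Relative roughness ε/D = 1.5e-06/0.0344 = 4.36e-05. Haaland: 1/√f = -1.8 log₁₀[(4.36e-05/3.7)^1.11 + 6.9/4.904e+05] = -1.8 log₁₀[3.38e-06 + 1.41e-05] = 8.565, so f = 0.01363.
Total minor-loss coefficient ΣK = 3·0.22 + 1·0.36 + 4·0.77 = 4.1.
ΔP = [f·L/D + ΣK]·(ρV²/2) = [0.01363·26.2/0.0344 + 4.1]·(640·4.7²/2) = [10.38 + 4.1]·7069 = 1.024e+05 Pa.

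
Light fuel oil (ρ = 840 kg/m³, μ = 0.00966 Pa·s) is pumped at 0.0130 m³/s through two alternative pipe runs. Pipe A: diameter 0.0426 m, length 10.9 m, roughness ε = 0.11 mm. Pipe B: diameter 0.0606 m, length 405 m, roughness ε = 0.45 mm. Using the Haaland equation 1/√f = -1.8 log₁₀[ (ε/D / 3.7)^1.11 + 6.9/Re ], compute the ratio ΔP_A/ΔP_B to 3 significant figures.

Pipe A: V = Q/A = 0.013/0.001425 = 9.121 m/s; Re = 3.379e+04; ε/D = 0.00258; Haaland → f = 0.02859; ΔP_A = f(L/D)(ρV²/2) = 2.556e+05 Pa.
Pipe B: V = Q/A = 0.013/0.002884 = 4.507 m/s; Re = 2.375e+04; ε/D = 0.00743; Haaland → f = 0.03709; ΔP_B = f(L/D)(ρV²/2) = 2.115e+06 Pa.
ΔP_A/ΔP_B = 2.556e+05/2.115e+06 = 0.121.

ΔP_A/ΔP_B ≈ 0.121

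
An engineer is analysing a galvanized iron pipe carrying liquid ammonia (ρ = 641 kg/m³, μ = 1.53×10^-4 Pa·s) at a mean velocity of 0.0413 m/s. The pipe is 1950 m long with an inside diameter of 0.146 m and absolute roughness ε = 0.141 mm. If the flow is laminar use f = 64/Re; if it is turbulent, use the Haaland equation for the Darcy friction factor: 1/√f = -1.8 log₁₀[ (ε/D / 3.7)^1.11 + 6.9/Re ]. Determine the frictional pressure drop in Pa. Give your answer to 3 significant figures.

ΔP ≈ 192 Pa

Reynolds number Re = ρVD/μ = 641 · 0.0413 · 0.146 / 0.000153 = 2.526e+04.
Re > 4000 → turbulent. Relative roughness ε/D = 0.000141/0.146 = 0.000966. Haaland: 1/√f = -1.8 log₁₀[(0.000966/3.7)^1.11 + 6.9/2.526e+04] = -1.8 log₁₀[0.000105 + 0.000273] = 6.16, so f = 0.02636.
Darcy-Weisbach: ΔP = f(L/D)(ρV²/2) = 0.02636·(1950/0.146)·(641·0.0413²/2) = 0.02636·1.336e+04·0.5467 = 192.4 Pa.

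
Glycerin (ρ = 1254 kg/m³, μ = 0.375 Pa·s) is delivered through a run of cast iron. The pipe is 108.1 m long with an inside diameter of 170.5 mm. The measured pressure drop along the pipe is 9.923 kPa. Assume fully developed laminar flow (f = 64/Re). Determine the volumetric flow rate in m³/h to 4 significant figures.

Q ≈ 18.28 m³/h

For laminar flow, f = 64/Re with Re = ρVD/μ, so Darcy-Weisbach reduces to ΔP = 32μLV/D². Solving for V: V = ΔP·D²/(32μL) = 9923·(0.1705)²/(32·0.375·108.1) = 0.2224 m/s.
Check: Re = ρVD/μ = 1254·0.2224·0.1705/0.375 = 126.8 < 2300, so the laminar assumption holds.
Q = V·A = 0.2224·(π/4·0.1705²) = 0.005077 m³/s = 18.28 m³/h.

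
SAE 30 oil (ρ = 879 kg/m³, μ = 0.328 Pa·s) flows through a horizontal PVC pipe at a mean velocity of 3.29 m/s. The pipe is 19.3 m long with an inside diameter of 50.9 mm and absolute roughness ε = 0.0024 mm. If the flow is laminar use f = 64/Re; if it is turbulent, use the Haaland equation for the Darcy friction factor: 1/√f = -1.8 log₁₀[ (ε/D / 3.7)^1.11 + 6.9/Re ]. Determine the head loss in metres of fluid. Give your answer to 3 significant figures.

h_f ≈ 29.8 m

Reynolds number Re = ρVD/μ = 879 · 3.29 · 0.0509 / 0.328 = 448.8.
Re < 2300 → laminar flow, so f = 64/Re = 64/448.8 = 0.1426 (the turbulent correlation is not needed).
Darcy-Weisbach: ΔP = f(L/D)(ρV²/2) = 0.1426·(19.3/0.0509)·(879·3.29²/2) = 0.1426·379.2·4757 = 2.572e+05 Pa.
Head loss h_f = ΔP/(ρg) = 2.572e+05/(879·9.81) = 29.8 m.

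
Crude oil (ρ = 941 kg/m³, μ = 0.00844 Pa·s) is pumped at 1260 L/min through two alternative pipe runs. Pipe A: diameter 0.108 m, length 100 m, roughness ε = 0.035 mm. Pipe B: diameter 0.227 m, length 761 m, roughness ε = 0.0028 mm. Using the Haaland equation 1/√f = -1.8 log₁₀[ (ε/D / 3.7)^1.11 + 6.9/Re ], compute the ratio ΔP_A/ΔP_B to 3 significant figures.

Pipe A: V = Q/A = 0.021/0.009161 = 2.292 m/s; Re = 2.76e+04; ε/D = 0.000324; Haaland → f = 0.02448; ΔP_A = f(L/D)(ρV²/2) = 5.604e+04 Pa.
Pipe B: V = Q/A = 0.021/0.04047 = 0.5189 m/s; Re = 1.313e+04; ε/D = 1.23e-05; Haaland → f = 0.02871; ΔP_B = f(L/D)(ρV²/2) = 1.219e+04 Pa.
ΔP_A/ΔP_B = 5.604e+04/1.219e+04 = 4.60.

ΔP_A/ΔP_B ≈ 4.60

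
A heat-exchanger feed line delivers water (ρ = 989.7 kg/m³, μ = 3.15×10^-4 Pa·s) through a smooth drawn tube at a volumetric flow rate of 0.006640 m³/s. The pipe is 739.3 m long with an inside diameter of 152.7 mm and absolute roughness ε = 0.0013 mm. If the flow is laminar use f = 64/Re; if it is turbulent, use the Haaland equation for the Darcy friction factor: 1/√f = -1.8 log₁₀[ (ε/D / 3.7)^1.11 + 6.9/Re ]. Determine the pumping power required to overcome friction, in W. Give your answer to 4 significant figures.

Cross-sectional area A = πD²/4 = π(0.1527)²/4 = 0.01831 m²; mean velocity V = Q/A = 0.00664/0.01831 = 0.3626 m/s.
Reynolds number Re = ρVD/μ = 989.7 · 0.3626 · 0.1527 / 0.000315 = 1.74e+05.
Re > 4000 → turbulent. Relative roughness ε/D = 1.3e-06/0.1527 = 8.51e-06. Haaland: 1/√f = -1.8 log₁₀[(8.51e-06/3.7)^1.11 + 6.9/1.74e+05] = -1.8 log₁₀[5.52e-07 + 3.97e-05] = 7.912, so f = 0.01597.
Darcy-Weisbach: ΔP = f(L/D)(ρV²/2) = 0.01597·(739.3/0.1527)·(989.7·0.3626²/2) = 0.01597·4842·65.05 = 5031 Pa.
Pumping power P = QΔP = 0.00664·5031 = 33.408 W = 33.41 W.

P ≈ 33.41 W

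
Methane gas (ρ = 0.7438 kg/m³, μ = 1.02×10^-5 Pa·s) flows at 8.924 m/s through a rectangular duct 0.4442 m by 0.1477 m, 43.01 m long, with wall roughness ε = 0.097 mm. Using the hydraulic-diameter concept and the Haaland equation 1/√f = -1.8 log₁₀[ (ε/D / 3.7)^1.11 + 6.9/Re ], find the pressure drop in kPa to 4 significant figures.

Hydraulic diameter D_h = 4A/P = 4·(0.4442·0.1477)/(2·(0.4442+0.1477)) = 0.2624/1.184 = 0.2217 m.
Re = ρVD_h/μ = 0.7438·8.924·0.2217/1.02e-05 = 1.443e+05.
ε/D_h = 9.7e-05/0.2217 = 0.000438; Haaland gives 1/√f = -1.8 log₁₀[4.37e-05+4.78e-05] = 7.269, so f = 0.01893.
ΔP = f(L/D_h)(ρV²/2) = 0.01893·43.01/0.2217·29.62 = 108.8 Pa.
ΔP = 0.1088 kPa.

ΔP ≈ 0.1088 kPa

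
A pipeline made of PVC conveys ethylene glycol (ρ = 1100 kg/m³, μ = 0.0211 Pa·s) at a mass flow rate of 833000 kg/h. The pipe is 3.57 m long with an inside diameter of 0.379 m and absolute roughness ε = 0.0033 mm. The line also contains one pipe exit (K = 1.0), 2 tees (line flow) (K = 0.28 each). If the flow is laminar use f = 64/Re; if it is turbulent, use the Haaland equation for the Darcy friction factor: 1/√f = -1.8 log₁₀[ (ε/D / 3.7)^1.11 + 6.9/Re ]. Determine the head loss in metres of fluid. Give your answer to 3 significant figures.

h_f ≈ 0.314 m

ṁ = 833000 kg/h = 833000/3600 = 231.4 kg/s.
A = πD²/4 = π(0.379)²/4 = 0.1128 m²; mean velocity V = ṁ/(ρA) = 231.4/(1100 · 0.1128) = 1.865 m/s.
Reynolds number Re = ρVD/μ = 1100 · 1.865 · 0.379 / 0.0211 = 3.684e+04.
Re > 4000 → turbulent. Relative roughness ε/D = 3.3e-06/0.379 = 8.71e-06. Haaland: 1/√f = -1.8 log₁₀[(8.71e-06/3.7)^1.11 + 6.9/3.684e+04] = -1.8 log₁₀[5.66e-07 + 0.000187] = 6.707, so f = 0.02223.
Total minor-loss coefficient ΣK = 1·1 + 2·0.28 = 1.56.
ΔP = [f·L/D + ΣK]·(ρV²/2) = [0.02223·3.57/0.379 + 1.56]·(1100·1.865²/2) = [0.2094 + 1.56]·1912 = 3383 Pa.
Head loss h_f = ΔP/(ρg) = 3383/(1100·9.81) = 0.314 m.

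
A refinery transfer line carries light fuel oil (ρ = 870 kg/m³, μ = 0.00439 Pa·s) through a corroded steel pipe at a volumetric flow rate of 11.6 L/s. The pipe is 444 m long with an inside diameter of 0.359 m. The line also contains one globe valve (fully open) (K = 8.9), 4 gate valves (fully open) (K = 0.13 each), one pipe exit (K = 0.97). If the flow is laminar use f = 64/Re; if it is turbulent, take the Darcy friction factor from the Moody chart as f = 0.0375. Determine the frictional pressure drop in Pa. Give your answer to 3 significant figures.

ΔP ≈ 324 Pa

Q = 11.6 L/s = 11.6/1000 = 0.0116 m³/s.
Cross-sectional area A = πD²/4 = π(0.359)²/4 = 0.1012 m²; mean velocity V = Q/A = 0.0116/0.1012 = 0.1146 m/s.
Reynolds number Re = ρVD/μ = 870 · 0.1146 · 0.359 / 0.00439 = 8153.
Re > 4000 → turbulent; use the Moody-chart value f = 0.0375.
Total minor-loss coefficient ΣK = 1·8.9 + 4·0.13 + 1·0.97 = 10.4.
ΔP = [f·L/D + ΣK]·(ρV²/2) = [0.0375·444/0.359 + 10.4]·(870·0.1146²/2) = [46.38 + 10.4]·5.713 = 324.3 Pa.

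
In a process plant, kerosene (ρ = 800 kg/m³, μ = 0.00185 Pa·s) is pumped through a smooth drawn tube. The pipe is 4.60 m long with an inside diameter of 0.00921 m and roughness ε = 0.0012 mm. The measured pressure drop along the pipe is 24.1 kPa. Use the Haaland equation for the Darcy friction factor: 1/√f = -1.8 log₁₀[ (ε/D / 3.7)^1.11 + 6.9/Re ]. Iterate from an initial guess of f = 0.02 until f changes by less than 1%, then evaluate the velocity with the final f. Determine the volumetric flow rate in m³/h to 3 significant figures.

Q ≈ 0.455 m³/h

Rearranging Darcy-Weisbach: V = √(2·ΔP·D/(f·L·ρ)). With ε/D = 1.2e-06/0.00921 = 0.00013, iterate starting from f = 0.02:
  f = 0.02 → V = √(2·2.41e+04·0.00921/(0.02·4.6·800)) = 2.456 m/s; Re = ρVD/μ = 9781; f → 0.03121
  f = 0.03121 → V = 1.966 m/s; Re = 7830; f → 0.03319
  f = 0.03319 → V = 1.906 m/s; Re = 7592; f → 0.03348
Converged (Δf/f < 1%). With the final f = 0.03348: V = √(2·2.41e+04·0.00921/(0.03348·4.6·800)) = 1.898 m/s.
Q = V·A = 1.898·(π/4·0.00921²) = 0.0001265 m³/s = 0.455 m³/h.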